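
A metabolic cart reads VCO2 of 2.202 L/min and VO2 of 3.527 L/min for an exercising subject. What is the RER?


RER = VCO2 / VO2 = 2.202 / 3.527 = 0.6243

0.6243


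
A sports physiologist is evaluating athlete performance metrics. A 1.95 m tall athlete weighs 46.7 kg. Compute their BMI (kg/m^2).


height^2 = 3.8025 m^2
BMI = 46.7 / 3.8025 = 12.28 kg/m^2

12.28 kg/m^2


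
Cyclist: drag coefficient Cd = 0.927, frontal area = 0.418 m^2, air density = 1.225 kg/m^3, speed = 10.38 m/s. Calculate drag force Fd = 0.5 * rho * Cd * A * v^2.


v^2 = 10.38^2 = 107.7444
Fd = 0.5 * 1.225 * 0.927 * 0.418 * 107.7444
= 25.572 N

25.572 N


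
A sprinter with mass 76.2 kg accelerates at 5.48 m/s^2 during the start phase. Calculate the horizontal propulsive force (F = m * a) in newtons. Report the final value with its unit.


F = m * a
= 76.2 * 5.48
= 417.58 N

417.58 N


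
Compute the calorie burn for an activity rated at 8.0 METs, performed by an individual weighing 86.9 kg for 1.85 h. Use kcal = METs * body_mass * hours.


Product of METs and mass = 8.0 * 86.9 = 695.2
Total kcal = 695.2 * 1.85 = 1286.12 kcal

1286.12 kcal


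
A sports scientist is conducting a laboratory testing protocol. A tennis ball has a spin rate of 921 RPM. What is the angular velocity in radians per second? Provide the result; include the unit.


Convert RPM to rad/s: multiply by 2*pi and divide by 60
omega = 921 * 2 * pi / 60
= 96.447 rad/s

96.447 rad/s


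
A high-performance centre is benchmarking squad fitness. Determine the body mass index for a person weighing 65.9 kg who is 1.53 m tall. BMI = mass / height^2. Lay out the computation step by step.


BMI = mass / height^2
= 65.9 / 1.53^2
= 65.9 / 2.3409
= 28.15 kg/m^2

28.15 kg/m^2


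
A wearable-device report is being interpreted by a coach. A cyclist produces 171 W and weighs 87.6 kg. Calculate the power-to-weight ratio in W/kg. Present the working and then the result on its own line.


P/W = power / mass
= 171 / 87.6
= 1.952 W/kg

1.952 W/kg


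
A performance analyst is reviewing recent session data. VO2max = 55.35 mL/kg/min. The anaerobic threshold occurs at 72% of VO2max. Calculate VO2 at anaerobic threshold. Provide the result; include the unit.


AT fraction = 72 / 100 = 0.72
AT VO2 = 55.35 * 0.72
= 39.85 mL/kg/min

39.85 mL/kg/min


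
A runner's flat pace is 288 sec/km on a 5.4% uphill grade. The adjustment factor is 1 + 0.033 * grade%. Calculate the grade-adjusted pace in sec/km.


Factor = 1 + 0.033 * 5.4 = 1.1782
Adjusted pace = 288 * 1.1782
= 339.32 sec/km

339.32 s/km


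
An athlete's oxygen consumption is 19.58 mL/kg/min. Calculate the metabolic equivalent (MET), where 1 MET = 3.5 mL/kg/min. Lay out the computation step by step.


MET = VO2 / 3.5
= 19.58 / 3.5
= 5.59 METs

5.59 METs


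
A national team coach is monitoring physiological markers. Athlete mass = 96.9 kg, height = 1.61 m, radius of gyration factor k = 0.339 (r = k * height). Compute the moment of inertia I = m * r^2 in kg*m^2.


r = k * height = 0.339 * 1.61 = 0.54579 m
r^2 = 0.54579^2 = 0.297887
I = 96.9 * 0.297887 = 28.865 kg*m^2

28.865 kg*m^2


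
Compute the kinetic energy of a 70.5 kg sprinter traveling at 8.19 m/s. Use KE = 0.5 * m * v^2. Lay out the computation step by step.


Velocity squared = 67.0761
KE = 0.5 * 70.5 * 67.0761 = 2364.43 J

2364.43 J


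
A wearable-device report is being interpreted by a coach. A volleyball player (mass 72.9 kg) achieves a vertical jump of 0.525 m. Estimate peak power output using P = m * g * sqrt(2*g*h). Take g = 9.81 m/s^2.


2 * g * h = 2 * 9.81 * 0.525 = 10.3005
sqrt(10.3005) = 3.209439 m/s
P = 72.9 * 9.81 * 3.209439 = 2295.23 W

2295.23 W


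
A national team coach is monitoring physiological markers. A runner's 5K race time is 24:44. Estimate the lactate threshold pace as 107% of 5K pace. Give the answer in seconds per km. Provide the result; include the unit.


Total race time = 24*60 + 44 = 1484 seconds
5K pace = 1484 / 5 = 296.8 sec/km
LT pace = 296.8 * 1.07 = 317.58 sec/km

317.58 s/km


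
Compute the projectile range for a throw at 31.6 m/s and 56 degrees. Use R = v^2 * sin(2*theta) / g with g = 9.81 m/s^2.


Two times the angle = 112 degrees
sin(112) = 0.927184
R = 998.56 * 0.927184 / 9.81 = 94.378 m

94.378 m


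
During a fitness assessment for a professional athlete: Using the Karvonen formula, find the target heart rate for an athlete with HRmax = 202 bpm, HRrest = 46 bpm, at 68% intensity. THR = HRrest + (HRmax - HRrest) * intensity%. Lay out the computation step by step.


HRR = 202 - 46 = 156
THR = 46 + 156 * 0.68
= 46 + 106.08
= 152.08 bpm

152.08 bpm


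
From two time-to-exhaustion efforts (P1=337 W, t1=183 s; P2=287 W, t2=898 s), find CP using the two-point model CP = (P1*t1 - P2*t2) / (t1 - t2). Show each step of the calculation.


Work in trial 1 = 61671 J
Work in trial 2 = 257726 J
Delta work = -196055 J
Delta time = -715 s
CP = -196055 / -715 = 274.2 W

274.2 W


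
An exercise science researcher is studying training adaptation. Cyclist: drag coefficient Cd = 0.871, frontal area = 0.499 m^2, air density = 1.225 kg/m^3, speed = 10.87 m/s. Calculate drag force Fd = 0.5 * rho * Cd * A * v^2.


v^2 = 10.87^2 = 118.1569
Fd = 0.5 * 1.225 * 0.871 * 0.499 * 118.1569
= 31.455 N

31.455 N


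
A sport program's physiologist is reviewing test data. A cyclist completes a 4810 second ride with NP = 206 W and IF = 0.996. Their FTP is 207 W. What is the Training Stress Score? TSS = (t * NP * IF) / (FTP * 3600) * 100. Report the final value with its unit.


t * NP * IF = 4810 * 206 * 0.996 = 986896.56
FTP * 3600 = 745200
TSS = (986896.56 / 745200) * 100 = 132.43

132.43 TSS


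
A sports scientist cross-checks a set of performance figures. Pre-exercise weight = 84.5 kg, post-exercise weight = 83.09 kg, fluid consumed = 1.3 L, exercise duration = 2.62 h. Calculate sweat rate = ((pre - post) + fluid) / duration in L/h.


Weight loss = 84.5 - 83.09 = 1.41 kg (approx L)
Total sweat = 1.41 + 1.3 = 2.71 L
Sweat rate = 2.71 / 2.62 = 1.034 L/h

1.034 L/h


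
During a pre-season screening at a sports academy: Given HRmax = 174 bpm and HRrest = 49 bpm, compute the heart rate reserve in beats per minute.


Heart rate reserve = maximum HR minus resting HR
HRR = 174 - 49 = 125 bpm

125 bpm


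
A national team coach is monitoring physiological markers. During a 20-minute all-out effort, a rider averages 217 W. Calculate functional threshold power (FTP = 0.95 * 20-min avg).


FTP = 0.95 * 217
= 206.15 W

206.15 W


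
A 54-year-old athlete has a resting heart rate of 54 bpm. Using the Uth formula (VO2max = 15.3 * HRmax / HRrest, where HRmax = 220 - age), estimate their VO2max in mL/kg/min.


HRmax = 220 - 54 = 166 bpm
Ratio = HRmax / HRrest = 166 / 54 = 3.0741
VO2max = 15.3 * 3.0741 = 47.03 mL/kg/min

47.03 mL/kg/min


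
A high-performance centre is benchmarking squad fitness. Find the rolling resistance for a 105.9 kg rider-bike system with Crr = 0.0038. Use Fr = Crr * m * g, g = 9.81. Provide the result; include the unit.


m * g = 105.9 * 9.81 = 1038.879 N
Fr = 0.0038 * 1038.879 = 3.948 N

3.948 N


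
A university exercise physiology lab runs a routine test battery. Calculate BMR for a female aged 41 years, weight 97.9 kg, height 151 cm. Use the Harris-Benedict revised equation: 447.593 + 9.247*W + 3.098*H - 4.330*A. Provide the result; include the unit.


Substituting values:
W term = 9.247 * 97.9 = 905.2813
H term = 3.098 * 151 = 467.798
A term = 4.330 * 41 = 177.53
BMR = 1643.14 kcal/day

1643.14 kcal/day


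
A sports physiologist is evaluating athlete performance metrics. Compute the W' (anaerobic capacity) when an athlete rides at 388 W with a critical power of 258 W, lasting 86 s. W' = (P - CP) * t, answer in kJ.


Above-CP power = 130 W
Duration = 86 s
W' = 130 * 86 = 11180 J
Convert: 11180 / 1000 = 11.18 kJ

11.18 kJ


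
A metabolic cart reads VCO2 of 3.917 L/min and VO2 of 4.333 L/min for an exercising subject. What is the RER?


RER = VCO2 / VO2 = 3.917 / 4.333 = 0.904

0.904


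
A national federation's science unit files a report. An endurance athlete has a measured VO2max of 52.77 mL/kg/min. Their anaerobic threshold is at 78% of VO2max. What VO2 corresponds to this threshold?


Anaerobic threshold VO2 = VO2max * 78%
= 52.77 * 0.78
= 41.16 mL/kg/min

41.16 mL/kg/min


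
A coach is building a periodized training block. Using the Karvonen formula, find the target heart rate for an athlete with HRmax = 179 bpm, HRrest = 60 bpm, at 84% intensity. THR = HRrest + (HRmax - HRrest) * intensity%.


HRR = 179 - 60 = 119
THR = 60 + 119 * 0.84
= 60 + 99.96
= 159.96 bpm

159.96 bpm


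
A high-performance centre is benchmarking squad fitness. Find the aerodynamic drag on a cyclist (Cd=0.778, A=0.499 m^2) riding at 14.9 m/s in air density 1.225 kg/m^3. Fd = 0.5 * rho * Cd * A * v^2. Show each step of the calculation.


Fd = 0.5 * 1.225 * 0.778 * 0.499 * 14.9^2
= 0.5 * 1.225 * 0.778 * 0.499 * 222.01
= 52.791 N

52.791 N


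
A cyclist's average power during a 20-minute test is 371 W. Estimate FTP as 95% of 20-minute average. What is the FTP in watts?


FTP = 20-min power * 0.95
= 371 * 0.95
= 352.45 W

352.45 W


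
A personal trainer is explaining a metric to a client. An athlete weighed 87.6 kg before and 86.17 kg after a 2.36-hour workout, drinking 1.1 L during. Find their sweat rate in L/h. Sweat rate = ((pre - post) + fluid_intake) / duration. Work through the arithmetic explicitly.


Body mass change = 1.43 kg
Total sweat loss = 1.43 + 1.1 = 2.53 L
Rate = 2.53 / 2.36 = 1.072 L/h

1.072 L/h


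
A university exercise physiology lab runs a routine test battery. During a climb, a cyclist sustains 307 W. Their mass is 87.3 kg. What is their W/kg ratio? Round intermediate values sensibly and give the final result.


Power-to-weight = 307 W / 87.3 kg
= 3.517 W/kg

3.517 W/kg


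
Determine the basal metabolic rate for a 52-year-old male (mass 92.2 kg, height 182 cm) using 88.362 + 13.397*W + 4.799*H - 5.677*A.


BMR = 88.362 + 13.397*92.2 + 4.799*182 - 5.677*52
= 1901.78 kcal/day

1901.78 kcal/day


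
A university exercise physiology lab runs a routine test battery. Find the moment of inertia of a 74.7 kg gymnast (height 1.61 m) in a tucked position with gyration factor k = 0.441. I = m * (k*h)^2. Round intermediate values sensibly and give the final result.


Radius of gyration = 0.441 * 1.61 = 0.71001 m
I = 74.7 * 0.71001^2
= 74.7 * 0.504114
= 37.657 kg*m^2

37.657 kg*m^2


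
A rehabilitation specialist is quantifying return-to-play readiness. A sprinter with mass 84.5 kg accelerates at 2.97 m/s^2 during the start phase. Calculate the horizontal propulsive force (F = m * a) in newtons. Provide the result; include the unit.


F = m * a
= 84.5 * 2.97
= 250.97 N

250.97 N


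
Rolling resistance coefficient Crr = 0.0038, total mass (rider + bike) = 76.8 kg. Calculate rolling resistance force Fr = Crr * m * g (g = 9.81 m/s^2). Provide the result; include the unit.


Fr = Crr * m * g
= 0.0038 * 76.8 * 9.81
= 2.863 N

2.863 N


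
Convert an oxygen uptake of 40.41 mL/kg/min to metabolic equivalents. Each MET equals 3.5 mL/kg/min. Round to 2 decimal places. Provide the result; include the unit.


One MET = 3.5 mL/kg/min
Number of METs = 40.41 / 3.5
= 11.55 METs

11.55 METs


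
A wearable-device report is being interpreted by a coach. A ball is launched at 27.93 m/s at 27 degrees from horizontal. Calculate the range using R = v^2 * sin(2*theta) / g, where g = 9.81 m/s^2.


sin(2 * 27) = sin(54) = 0.809017
v^2 = 27.93^2 = 780.0849
R = 780.0849 * 0.809017 / 9.81
= 64.333 m

64.333 m


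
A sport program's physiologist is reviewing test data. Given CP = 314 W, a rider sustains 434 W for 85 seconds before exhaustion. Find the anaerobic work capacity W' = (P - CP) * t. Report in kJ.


Excess power = 434 - 314 = 120 W
Work above CP = 120 * 85 = 10200 J
W' = 10.2 kJ

10.2 kJ


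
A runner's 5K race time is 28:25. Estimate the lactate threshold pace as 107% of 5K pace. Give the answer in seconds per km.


Total race time = 28*60 + 25 = 1705 seconds
5K pace = 1705 / 5 = 341.0 sec/km
LT pace = 341.0 * 1.07 = 364.87 sec/km

364.87 s/km


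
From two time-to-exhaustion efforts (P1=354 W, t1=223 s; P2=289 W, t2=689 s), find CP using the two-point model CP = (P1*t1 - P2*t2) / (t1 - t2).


Work in trial 1 = 78942 J
Work in trial 2 = 199121 J
Delta work = -120179 J
Delta time = -466 s
CP = -120179 / -466 = 257.89 W

257.89 W


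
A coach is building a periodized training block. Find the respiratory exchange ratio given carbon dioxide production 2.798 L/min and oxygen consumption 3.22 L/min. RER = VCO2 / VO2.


VCO2 = 2.798 L/min
VO2 = 3.22 L/min
RER = 2.798 / 3.22 = 0.8689

0.8689


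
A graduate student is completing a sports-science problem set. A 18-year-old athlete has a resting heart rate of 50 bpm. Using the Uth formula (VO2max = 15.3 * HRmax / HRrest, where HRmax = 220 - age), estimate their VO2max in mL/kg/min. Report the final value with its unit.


HRmax = 220 - 18 = 202 bpm
Ratio = HRmax / HRrest = 202 / 50 = 4.04
VO2max = 15.3 * 4.04 = 61.81 mL/kg/min

61.81 mL/kg/min


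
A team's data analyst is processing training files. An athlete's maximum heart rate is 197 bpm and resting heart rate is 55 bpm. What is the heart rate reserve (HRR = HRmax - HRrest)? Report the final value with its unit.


HRR = HRmax - HRrest
= 197 - 55
= 142 bpm

142 bpm


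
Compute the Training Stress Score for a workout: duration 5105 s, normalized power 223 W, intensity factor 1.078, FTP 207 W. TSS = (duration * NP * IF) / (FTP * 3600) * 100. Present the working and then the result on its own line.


Product = 5105 * 223 * 1.078 = 1227211.37
Base = 207 * 3600 = 745200
TSS = 1227211.37 / 745200 * 100 = 164.68

164.68 TSS


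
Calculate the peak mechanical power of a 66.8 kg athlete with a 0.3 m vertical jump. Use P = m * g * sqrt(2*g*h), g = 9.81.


First, sqrt(2gh) = sqrt(2 * 9.81 * 0.3)
= sqrt(5.886) = 2.426108 m/s
Power = 66.8 * 9.81 * 2.426108 = 1589.85 W

1589.85 W


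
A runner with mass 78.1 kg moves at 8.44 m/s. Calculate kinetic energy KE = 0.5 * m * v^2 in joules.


v^2 = 8.44^2 = 71.2336
KE = 0.5 * 78.1 * 71.2336
= 2781.67 J

2781.67 J


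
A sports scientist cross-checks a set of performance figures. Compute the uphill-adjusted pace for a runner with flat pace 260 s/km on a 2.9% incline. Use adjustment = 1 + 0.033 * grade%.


Adjustment factor = 1 + 0.033 * 2.9 = 1.0957
Grade-adjusted pace = 260 * 1.0957 = 284.88 s/km

284.88 s/km


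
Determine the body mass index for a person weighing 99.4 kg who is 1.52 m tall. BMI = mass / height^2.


BMI = mass / height^2
= 99.4 / 1.52^2
= 99.4 / 2.3104
= 43.02 kg/m^2

43.02 kg/m^2


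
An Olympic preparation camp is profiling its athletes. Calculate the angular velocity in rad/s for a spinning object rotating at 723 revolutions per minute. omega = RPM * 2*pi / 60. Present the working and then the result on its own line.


omega = RPM * 2*pi / 60
= 723 * 6.28318531 / 60
= 75.712 rad/s

75.712 rad/s


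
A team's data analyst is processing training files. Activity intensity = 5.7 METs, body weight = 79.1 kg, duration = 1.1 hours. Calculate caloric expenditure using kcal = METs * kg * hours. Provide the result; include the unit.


kcal = 5.7 * 79.1 * 1.1
= 450.87 * 1.1
= 495.96 kcal

495.96 kcal


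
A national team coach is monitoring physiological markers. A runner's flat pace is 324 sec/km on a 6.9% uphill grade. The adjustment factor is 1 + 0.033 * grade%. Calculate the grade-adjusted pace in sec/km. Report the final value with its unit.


Factor = 1 + 0.033 * 6.9 = 1.2277
Adjusted pace = 324 * 1.2277
= 397.77 sec/km

397.77 s/km


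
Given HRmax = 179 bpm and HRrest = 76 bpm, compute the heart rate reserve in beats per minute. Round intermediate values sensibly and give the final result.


Heart rate reserve = maximum HR minus resting HR
HRR = 179 - 76 = 103 bpm

103 bpm


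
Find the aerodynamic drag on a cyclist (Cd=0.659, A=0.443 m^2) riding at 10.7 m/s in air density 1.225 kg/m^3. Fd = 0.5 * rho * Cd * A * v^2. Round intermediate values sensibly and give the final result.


Fd = 0.5 * 1.225 * 0.659 * 0.443 * 10.7^2
= 0.5 * 1.225 * 0.659 * 0.443 * 114.49
= 20.472 N

20.472 N


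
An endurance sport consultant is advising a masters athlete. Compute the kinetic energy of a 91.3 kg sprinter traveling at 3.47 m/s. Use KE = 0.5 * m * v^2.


Velocity squared = 12.0409
KE = 0.5 * 91.3 * 12.0409 = 549.67 J

549.67 J


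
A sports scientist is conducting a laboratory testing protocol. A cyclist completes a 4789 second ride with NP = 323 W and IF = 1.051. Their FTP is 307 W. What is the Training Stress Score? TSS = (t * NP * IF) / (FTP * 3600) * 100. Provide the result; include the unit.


t * NP * IF = 4789 * 323 * 1.051 = 1625736.197
FTP * 3600 = 1105200
TSS = (1625736.197 / 1105200) * 100 = 147.1

147.1 TSS


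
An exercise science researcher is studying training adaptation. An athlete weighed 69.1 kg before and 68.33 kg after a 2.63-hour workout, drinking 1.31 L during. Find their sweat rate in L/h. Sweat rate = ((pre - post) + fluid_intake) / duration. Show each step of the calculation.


Body mass change = 0.77 kg
Total sweat loss = 0.77 + 1.31 = 2.08 L
Rate = 2.08 / 2.63 = 0.791 L/h

0.791 L/h


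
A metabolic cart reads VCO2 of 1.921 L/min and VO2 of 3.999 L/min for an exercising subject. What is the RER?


RER = VCO2 / VO2 = 1.921 / 3.999 = 0.4804

0.4804


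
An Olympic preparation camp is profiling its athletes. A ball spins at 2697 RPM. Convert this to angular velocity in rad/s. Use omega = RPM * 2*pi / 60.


omega = 2697 * 2 * pi / 60
= 2697 * 6.28318531 / 60
= 16945.751 / 60
= 282.429 rad/s

282.429 rad/s


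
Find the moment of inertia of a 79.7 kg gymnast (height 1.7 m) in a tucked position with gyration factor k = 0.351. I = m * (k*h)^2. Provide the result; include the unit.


Radius of gyration = 0.351 * 1.7 = 0.5967 m
I = 79.7 * 0.5967^2
= 79.7 * 0.356051
= 28.377 kg*m^2

28.377 kg*m^2


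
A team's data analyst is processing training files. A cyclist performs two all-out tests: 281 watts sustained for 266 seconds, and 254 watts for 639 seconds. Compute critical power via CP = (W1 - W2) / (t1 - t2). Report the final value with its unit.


W1 = P1 * t1 = 281 * 266 = 74746 J
W2 = P2 * t2 = 254 * 639 = 162306 J
CP = (74746 - 162306) / (266 - 639)
= 234.75 W

234.75 W


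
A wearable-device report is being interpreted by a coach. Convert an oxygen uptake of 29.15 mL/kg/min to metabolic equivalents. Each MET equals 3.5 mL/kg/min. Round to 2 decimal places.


One MET = 3.5 mL/kg/min
Number of METs = 29.15 / 3.5
= 8.33 METs

8.33 METs


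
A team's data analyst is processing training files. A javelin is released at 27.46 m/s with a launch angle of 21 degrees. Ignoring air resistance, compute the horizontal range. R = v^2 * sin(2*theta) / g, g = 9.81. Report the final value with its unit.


Launch speed squared = 754.0516
sin(2 * 21 deg) = 0.669131
Range = 754.0516 * 0.669131 / 9.81
= 51.433 m

51.433 m


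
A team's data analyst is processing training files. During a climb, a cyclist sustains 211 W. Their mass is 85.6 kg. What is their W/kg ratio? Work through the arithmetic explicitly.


Power-to-weight = 211 W / 85.6 kg
= 2.465 W/kg

2.465 W/kg


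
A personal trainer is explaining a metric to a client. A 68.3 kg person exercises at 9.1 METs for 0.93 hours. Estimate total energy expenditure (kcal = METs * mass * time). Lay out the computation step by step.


Energy = METs * mass(kg) * time(h)
= 9.1 * 68.3 * 0.93
= 578.02 kcal

578.02 kcal


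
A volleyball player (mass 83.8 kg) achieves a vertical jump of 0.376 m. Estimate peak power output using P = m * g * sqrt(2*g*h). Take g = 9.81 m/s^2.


2 * g * h = 2 * 9.81 * 0.376 = 7.37712
sqrt(7.37712) = 2.716085 m/s
P = 83.8 * 9.81 * 2.716085 = 2232.83 W

2232.83 W


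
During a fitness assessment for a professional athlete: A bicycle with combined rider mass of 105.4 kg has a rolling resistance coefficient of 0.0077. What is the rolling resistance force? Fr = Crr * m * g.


Fr = 0.0077 * 105.4 * 9.81
= 0.81158 * 9.81
= 7.962 N

7.962 N


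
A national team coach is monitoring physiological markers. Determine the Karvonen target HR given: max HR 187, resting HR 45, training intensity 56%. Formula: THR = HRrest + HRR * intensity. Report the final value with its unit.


HRR = HRmax - HRrest = 187 - 45 = 142
THR = 45 + 142 * 0.56
= 124.52 bpm

124.52 bpm


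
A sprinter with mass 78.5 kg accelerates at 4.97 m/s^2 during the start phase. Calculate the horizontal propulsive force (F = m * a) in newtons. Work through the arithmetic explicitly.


F = m * a
= 78.5 * 4.97
= 390.15 N

390.15 N


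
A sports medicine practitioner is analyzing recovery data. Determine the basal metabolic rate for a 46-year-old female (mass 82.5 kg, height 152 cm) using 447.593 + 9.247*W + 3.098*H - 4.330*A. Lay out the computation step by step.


BMR = 447.593 + 9.247*82.5 + 3.098*152 - 4.330*46
= 1482.19 kcal/day

1482.19 kcal/day


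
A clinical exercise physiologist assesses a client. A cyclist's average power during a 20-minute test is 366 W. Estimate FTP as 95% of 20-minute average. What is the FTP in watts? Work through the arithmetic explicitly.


FTP = 20-min power * 0.95
= 366 * 0.95
= 347.7 W

347.7 W


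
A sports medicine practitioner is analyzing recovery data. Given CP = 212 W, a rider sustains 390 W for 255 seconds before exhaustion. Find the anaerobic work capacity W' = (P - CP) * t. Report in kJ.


Excess power = 390 - 212 = 178 W
Work above CP = 178 * 255 = 45390 J
W' = 45.39 kJ

45.39 kJ


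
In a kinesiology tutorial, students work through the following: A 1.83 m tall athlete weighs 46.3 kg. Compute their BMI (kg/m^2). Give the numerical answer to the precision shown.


height^2 = 3.3489 m^2
BMI = 46.3 / 3.3489 = 13.83 kg/m^2

13.83 kg/m^2


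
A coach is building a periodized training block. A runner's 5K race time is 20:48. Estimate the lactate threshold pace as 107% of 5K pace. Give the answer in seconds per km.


Total race time = 20*60 + 48 = 1248 seconds
5K pace = 1248 / 5 = 249.6 sec/km
LT pace = 249.6 * 1.07 = 267.07 sec/km

267.07 s/km


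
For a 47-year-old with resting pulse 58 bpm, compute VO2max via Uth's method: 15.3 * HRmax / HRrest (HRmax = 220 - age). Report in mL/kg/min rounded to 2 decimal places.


Step 1: HRmax = 220 - 47 = 173 bpm
Step 2: Ratio = 173 / 58 = 2.9828
Step 3: VO2max = 15.3 * 2.9828 = 45.64 mL/kg/min

45.64 mL/kg/min


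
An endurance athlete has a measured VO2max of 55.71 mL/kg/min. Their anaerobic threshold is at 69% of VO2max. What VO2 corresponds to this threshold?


Anaerobic threshold VO2 = VO2max * 69%
= 55.71 * 0.69
= 38.44 mL/kg/min

38.44 mL/kg/min


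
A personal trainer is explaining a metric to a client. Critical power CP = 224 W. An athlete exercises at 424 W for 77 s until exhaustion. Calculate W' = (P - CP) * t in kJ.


P - CP = 424 - 224 = 200 W
W' = 200 * 77 = 15400 J
= 15400 / 1000 = 15.4 kJ

15.4 kJ


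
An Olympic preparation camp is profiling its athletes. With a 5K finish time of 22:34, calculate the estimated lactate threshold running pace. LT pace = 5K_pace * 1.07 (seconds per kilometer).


Race duration = 1354 s for 5 km
Average pace = 1354 / 5 = 270.8 s/km
LT pace = 270.8 * 1.07
= 289.76 s/km

289.76 s/km


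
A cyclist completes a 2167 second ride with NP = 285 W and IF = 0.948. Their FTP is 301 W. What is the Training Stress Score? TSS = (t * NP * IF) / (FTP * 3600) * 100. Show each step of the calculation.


t * NP * IF = 2167 * 285 * 0.948 = 585480.06
FTP * 3600 = 1083600
TSS = (585480.06 / 1083600) * 100 = 54.03

54.03 TSS


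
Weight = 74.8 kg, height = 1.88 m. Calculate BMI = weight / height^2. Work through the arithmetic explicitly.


height^2 = 1.88^2 = 3.5344
BMI = 74.8 / 3.5344 = 21.16 kg/m^2

21.16 kg/m^2


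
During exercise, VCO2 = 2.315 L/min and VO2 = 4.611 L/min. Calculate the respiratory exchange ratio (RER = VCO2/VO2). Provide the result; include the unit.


RER = VCO2 / VO2
= 2.315 / 4.611
= 0.5021

0.5021


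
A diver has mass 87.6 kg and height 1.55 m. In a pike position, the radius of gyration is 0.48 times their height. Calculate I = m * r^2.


r = 0.48 * 1.55 = 0.744 m
I = m * r^2 = 87.6 * 0.553536 = 48.49 kg*m^2

48.49 kg*m^2


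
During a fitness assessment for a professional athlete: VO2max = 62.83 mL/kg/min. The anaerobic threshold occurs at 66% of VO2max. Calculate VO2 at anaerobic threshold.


AT fraction = 66 / 100 = 0.66
AT VO2 = 62.83 * 0.66
= 41.47 mL/kg/min

41.47 mL/kg/min


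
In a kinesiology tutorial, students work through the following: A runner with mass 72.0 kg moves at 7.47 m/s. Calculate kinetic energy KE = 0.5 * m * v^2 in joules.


v^2 = 7.47^2 = 55.8009
KE = 0.5 * 72.0 * 55.8009
= 2008.83 J

2008.83 J


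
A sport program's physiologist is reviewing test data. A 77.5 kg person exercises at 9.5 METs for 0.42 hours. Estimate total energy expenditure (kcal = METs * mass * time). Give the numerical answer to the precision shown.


Energy = METs * mass(kg) * time(h)
= 9.5 * 77.5 * 0.42
= 309.23 kcal

309.23 kcal


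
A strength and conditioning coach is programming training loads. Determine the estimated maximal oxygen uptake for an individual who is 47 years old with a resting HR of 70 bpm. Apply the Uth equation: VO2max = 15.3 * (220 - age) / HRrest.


HRmax = 220 - 47 = 173
VO2max = 15.3 * (173 / 70)
= 15.3 * 2.4714
= 37.81 mL/kg/min

37.81 mL/kg/min


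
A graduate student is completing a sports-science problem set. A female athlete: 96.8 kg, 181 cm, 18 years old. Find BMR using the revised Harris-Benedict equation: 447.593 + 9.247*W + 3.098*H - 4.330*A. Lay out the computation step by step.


Intercept = 447.593
Weight contribution = 9.247 * 96.8 = 895.1096
Height contribution = 3.098 * 181 = 560.738
Age contribution = 4.33 * 18 = 77.94
BMR = 447.593 + 895.1096 + 560.738 - 77.94
= 1825.5 kcal/day

1825.5 kcal/day


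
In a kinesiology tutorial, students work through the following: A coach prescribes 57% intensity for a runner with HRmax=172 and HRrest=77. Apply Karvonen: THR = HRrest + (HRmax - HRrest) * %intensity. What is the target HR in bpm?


Heart rate reserve = 172 - 77 = 95
Intensity fraction = 57 / 100 = 0.57
THR = 77 + 95 * 0.57 = 131.15 bpm

131.15 bpm


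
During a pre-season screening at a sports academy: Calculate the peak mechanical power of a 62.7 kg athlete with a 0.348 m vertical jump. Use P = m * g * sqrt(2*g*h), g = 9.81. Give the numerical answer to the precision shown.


First, sqrt(2gh) = sqrt(2 * 9.81 * 0.348)
= sqrt(6.82776) = 2.612998 m/s
Power = 62.7 * 9.81 * 2.612998 = 1607.22 W

1607.22 W


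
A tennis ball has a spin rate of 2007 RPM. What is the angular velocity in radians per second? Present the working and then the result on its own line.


Convert RPM to rad/s: multiply by 2*pi and divide by 60
omega = 2007 * 2 * pi / 60
= 210.173 rad/s

210.173 rad/s


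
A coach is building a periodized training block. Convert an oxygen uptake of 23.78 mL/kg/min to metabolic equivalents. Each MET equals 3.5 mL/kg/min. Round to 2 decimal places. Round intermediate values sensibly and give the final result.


One MET = 3.5 mL/kg/min
Number of METs = 23.78 / 3.5
= 6.79 METs

6.79 METs


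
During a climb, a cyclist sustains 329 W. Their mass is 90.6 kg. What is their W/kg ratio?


Power-to-weight = 329 W / 90.6 kg
= 3.631 W/kg

3.631 W/kg


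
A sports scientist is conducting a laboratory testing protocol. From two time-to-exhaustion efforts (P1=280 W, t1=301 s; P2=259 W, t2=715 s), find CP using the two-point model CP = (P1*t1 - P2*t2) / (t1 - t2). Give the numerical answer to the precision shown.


Work in trial 1 = 84280 J
Work in trial 2 = 185185 J
Delta work = -100905 J
Delta time = -414 s
CP = -100905 / -414 = 243.73 W

243.73 W


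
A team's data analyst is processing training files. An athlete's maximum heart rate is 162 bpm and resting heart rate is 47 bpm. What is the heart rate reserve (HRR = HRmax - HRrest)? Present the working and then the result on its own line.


HRR = HRmax - HRrest
= 162 - 47
= 115 bpm

115 bpm


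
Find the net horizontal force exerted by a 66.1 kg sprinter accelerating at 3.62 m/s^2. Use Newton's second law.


Newton's second law: F = m * a
F = 66.1 * 3.62 = 239.28 N

239.28 N


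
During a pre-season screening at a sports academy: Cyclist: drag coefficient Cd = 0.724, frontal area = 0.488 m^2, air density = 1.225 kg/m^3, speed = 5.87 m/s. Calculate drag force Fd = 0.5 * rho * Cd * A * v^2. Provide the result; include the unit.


v^2 = 5.87^2 = 34.4569
Fd = 0.5 * 1.225 * 0.724 * 0.488 * 34.4569
= 7.457 N

7.457 N


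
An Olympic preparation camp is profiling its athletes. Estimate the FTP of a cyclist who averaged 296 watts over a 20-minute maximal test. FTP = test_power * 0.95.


FTP = 296 * 0.95 = 281.2 W

281.2 W


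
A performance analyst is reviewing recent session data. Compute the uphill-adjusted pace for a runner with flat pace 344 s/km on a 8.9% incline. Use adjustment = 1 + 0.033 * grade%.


Adjustment factor = 1 + 0.033 * 8.9 = 1.2937
Grade-adjusted pace = 344 * 1.2937 = 445.03 s/km

445.03 s/km


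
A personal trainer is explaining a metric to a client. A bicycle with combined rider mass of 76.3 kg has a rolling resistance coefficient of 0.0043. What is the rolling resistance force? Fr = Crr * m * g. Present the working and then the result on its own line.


Fr = 0.0043 * 76.3 * 9.81
= 0.32809 * 9.81
= 3.219 N

3.219 N


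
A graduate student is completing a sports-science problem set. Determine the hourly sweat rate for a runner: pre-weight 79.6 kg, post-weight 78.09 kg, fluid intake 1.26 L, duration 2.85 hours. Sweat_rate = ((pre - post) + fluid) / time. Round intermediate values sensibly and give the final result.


Mass lost = 79.6 - 78.09 = 1.51 kg
Add fluid consumed: 1.51 + 1.26 = 2.77 L total sweat
Sweat rate = 2.77 / 2.85 = 0.972 L/h

0.972 L/h


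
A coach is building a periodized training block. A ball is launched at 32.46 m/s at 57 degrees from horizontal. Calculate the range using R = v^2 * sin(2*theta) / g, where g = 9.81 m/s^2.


sin(2 * 57) = sin(114) = 0.913545
v^2 = 32.46^2 = 1053.6516
R = 1053.6516 * 0.913545 / 9.81
= 98.12 m

98.12 m


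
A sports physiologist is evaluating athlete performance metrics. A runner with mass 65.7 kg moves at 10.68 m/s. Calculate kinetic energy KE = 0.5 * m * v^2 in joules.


v^2 = 10.68^2 = 114.0624
KE = 0.5 * 65.7 * 114.0624
= 3746.95 J

3746.95 J


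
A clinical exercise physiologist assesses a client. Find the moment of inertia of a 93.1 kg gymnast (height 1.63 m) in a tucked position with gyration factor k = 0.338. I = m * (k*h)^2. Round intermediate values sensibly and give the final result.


Radius of gyration = 0.338 * 1.63 = 0.55094 m
I = 93.1 * 0.55094^2
= 93.1 * 0.303535
= 28.259 kg*m^2

28.259 kg*m^2


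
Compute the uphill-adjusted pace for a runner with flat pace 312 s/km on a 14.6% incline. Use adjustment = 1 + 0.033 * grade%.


Adjustment factor = 1 + 0.033 * 14.6 = 1.4818
Grade-adjusted pace = 312 * 1.4818 = 462.32 s/km

462.32 s/km


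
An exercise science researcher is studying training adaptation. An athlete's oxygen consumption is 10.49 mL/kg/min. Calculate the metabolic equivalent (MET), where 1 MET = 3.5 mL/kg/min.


MET = VO2 / 3.5
= 10.49 / 3.5
= 3.0 METs

3.0 METs


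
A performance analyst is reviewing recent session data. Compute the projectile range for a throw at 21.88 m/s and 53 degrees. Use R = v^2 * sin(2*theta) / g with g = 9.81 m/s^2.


Two times the angle = 106 degrees
sin(106) = 0.961262
R = 478.7344 * 0.961262 / 9.81 = 46.91 m

46.91 m


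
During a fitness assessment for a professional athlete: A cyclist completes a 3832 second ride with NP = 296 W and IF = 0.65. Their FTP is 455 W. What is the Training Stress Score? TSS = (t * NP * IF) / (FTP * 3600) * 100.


t * NP * IF = 3832 * 296 * 0.65 = 737276.8
FTP * 3600 = 1638000
TSS = (737276.8 / 1638000) * 100 = 45.01

45.01 TSS


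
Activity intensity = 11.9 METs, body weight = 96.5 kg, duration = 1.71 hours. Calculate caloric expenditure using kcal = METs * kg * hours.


kcal = 11.9 * 96.5 * 1.71
= 1148.35 * 1.71
= 1963.68 kcal

1963.68 kcal


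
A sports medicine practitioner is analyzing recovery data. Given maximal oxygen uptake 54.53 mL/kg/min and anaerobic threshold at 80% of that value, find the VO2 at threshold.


Percentage as decimal = 0.8
VO2 at AT = 54.53 * 0.8 = 43.62 mL/kg/min

43.62 mL/kg/min


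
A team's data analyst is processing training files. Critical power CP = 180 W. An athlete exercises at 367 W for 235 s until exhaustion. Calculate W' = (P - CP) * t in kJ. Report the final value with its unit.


P - CP = 367 - 180 = 187 W
W' = 187 * 235 = 43945 J
= 43945 / 1000 = 43.945 kJ

43.945 kJ


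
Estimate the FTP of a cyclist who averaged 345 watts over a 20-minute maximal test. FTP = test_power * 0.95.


FTP = 345 * 0.95 = 327.75 W

327.75 W


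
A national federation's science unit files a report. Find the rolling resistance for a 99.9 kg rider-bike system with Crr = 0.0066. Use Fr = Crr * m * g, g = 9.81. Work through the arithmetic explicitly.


m * g = 99.9 * 9.81 = 980.019 N
Fr = 0.0066 * 980.019 = 6.468 N

6.468 N


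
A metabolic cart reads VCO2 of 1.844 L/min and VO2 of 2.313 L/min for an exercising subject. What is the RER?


RER = VCO2 / VO2 = 1.844 / 2.313 = 0.7972

0.7972


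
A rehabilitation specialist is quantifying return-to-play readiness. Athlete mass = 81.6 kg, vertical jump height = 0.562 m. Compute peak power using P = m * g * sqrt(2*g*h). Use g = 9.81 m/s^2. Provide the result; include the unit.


sqrt(2 * 9.81 * 0.562) = sqrt(11.02644) = 3.320608 m/s
P = 81.6 * 9.81 * 3.320608
= 2658.13 W

2658.13 W


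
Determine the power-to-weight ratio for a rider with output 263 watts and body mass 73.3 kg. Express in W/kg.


P/W = 263 / 73.3 = 3.588 W/kg

3.588 W/kg


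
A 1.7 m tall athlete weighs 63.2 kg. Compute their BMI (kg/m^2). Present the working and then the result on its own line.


height^2 = 2.89 m^2
BMI = 63.2 / 2.89 = 21.87 kg/m^2

21.87 kg/m^2


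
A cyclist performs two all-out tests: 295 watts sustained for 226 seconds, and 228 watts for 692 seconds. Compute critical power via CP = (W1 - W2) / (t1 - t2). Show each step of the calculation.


W1 = P1 * t1 = 295 * 226 = 66670 J
W2 = P2 * t2 = 228 * 692 = 157776 J
CP = (66670 - 157776) / (226 - 692)
= 195.51 W

195.51 W


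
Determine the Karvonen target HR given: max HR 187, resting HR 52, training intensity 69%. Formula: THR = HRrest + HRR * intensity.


HRR = HRmax - HRrest = 187 - 52 = 135
THR = 52 + 135 * 0.69
= 145.15 bpm

145.15 bpm


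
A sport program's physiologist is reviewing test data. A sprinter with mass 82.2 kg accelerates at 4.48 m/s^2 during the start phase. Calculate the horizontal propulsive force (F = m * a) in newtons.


F = m * a
= 82.2 * 4.48
= 368.26 N

368.26 N


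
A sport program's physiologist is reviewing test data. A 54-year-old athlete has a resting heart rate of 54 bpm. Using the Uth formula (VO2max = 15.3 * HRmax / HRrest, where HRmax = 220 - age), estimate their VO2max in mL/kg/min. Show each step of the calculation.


HRmax = 220 - 54 = 166 bpm
Ratio = HRmax / HRrest = 166 / 54 = 3.0741
VO2max = 15.3 * 3.0741 = 47.03 mL/kg/min

47.03 mL/kg/min


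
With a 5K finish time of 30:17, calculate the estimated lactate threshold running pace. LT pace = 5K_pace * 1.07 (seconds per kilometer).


Race duration = 1817 s for 5 km
Average pace = 1817 / 5 = 363.4 s/km
LT pace = 363.4 * 1.07
= 388.84 s/km

388.84 s/km


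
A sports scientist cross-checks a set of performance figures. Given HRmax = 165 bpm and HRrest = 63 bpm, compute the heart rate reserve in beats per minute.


Heart rate reserve = maximum HR minus resting HR
HRR = 165 - 63 = 102 bpm

102 bpm


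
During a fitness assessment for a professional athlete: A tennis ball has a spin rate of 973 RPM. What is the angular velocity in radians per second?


Convert RPM to rad/s: multiply by 2*pi and divide by 60
omega = 973 * 2 * pi / 60
= 101.892 rad/s

101.892 rad/s


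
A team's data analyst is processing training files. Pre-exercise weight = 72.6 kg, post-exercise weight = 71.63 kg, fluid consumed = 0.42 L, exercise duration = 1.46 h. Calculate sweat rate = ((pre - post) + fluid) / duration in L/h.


Weight loss = 72.6 - 71.63 = 0.97 kg (approx L)
Total sweat = 0.97 + 0.42 = 1.39 L
Sweat rate = 1.39 / 1.46 = 0.952 L/h

0.952 L/h


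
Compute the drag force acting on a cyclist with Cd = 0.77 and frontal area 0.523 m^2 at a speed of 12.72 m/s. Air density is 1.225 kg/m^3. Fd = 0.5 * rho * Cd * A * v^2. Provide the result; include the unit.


Step 1: v^2 = 161.7984
Step 2: Fd = 0.5 * 1.225 * 0.77 * 0.523 * 161.7984
= 39.909 N

39.909 N


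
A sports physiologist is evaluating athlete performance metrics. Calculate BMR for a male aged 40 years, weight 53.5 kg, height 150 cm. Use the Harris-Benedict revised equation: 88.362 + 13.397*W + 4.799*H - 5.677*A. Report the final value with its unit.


Substituting values:
W term = 13.397 * 53.5 = 716.7395
H term = 4.799 * 150 = 719.85
A term = 5.677 * 40 = 227.08
BMR = 1297.87 kcal/day

1297.87 kcal/day


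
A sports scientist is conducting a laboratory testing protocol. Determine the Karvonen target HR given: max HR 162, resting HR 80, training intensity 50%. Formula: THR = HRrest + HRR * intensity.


HRR = HRmax - HRrest = 162 - 80 = 82
THR = 80 + 82 * 0.5
= 121.0 bpm

121.0 bpm


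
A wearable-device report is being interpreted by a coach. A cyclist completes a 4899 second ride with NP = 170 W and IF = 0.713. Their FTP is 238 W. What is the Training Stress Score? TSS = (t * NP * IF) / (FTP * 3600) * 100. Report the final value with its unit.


t * NP * IF = 4899 * 170 * 0.713 = 593807.79
FTP * 3600 = 856800
TSS = (593807.79 / 856800) * 100 = 69.31

69.31 TSS


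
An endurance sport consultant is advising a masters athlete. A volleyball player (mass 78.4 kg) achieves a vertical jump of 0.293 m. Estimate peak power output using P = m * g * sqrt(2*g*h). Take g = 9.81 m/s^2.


2 * g * h = 2 * 9.81 * 0.293 = 5.74866
sqrt(5.74866) = 2.397636 m/s
P = 78.4 * 9.81 * 2.397636 = 1844.03 W

1844.03 W


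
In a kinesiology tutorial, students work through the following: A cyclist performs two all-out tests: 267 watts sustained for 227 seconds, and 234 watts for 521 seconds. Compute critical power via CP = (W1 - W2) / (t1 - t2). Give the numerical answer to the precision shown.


W1 = P1 * t1 = 267 * 227 = 60609 J
W2 = P2 * t2 = 234 * 521 = 121914 J
CP = (60609 - 121914) / (227 - 521)
= 208.52 W

208.52 W


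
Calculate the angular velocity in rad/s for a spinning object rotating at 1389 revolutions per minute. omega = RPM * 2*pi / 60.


omega = RPM * 2*pi / 60
= 1389 * 6.28318531 / 60
= 145.456 rad/s

145.456 rad/s


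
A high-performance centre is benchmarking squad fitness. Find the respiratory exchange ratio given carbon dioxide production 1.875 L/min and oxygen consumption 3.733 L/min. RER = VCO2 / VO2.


VCO2 = 1.875 L/min
VO2 = 3.733 L/min
RER = 1.875 / 3.733 = 0.5023

0.5023


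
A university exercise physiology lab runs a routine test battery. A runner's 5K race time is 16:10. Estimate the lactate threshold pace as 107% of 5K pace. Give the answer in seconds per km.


Total race time = 16*60 + 10 = 970 seconds
5K pace = 970 / 5 = 194.0 sec/km
LT pace = 194.0 * 1.07 = 207.58 sec/km

207.58 s/km
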